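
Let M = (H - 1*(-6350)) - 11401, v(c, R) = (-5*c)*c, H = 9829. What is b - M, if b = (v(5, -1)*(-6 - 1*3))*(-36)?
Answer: -45278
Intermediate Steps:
v(c, R) = -5*c²
M = 4778 (M = (9829 - 1*(-6350)) - 11401 = (9829 + 6350) - 11401 = 16179 - 11401 = 4778)
b = -40500 (b = ((-5*5²)*(-6 - 1*3))*(-36) = ((-5*25)*(-6 - 3))*(-36) = -125*(-9)*(-36) = 1125*(-36) = -40500)
b - M = -40500 - 1*4778 = -40500 - 4778 = -45278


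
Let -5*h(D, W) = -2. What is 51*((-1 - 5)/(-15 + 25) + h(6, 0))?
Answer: -51/5 ≈ -10.200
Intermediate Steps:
h(D, W) = ⅖ (h(D, W) = -⅕*(-2) = ⅖)
51*((-1 - 5)/(-15 + 25) + h(6, 0)) = 51*((-1 - 5)/(-15 + 25) + ⅖) = 51*(-6/10 + ⅖) = 51*(-6*⅒ + ⅖) = 51*(-⅗ + ⅖) = 51*(-⅕) = -51/5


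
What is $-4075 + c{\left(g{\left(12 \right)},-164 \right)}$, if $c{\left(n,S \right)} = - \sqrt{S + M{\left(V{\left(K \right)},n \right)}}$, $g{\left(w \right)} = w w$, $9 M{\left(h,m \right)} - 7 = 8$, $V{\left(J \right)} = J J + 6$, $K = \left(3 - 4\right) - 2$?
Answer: $-4075 - \frac{i \sqrt{1461}}{3} \approx -4075.0 - 12.741 i$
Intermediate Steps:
$K = -3$ ($K = -1 - 2 = -3$)
$V{\left(J \right)} = 6 + J^{2}$ ($V{\left(J \right)} = J^{2} + 6 = 6 + J^{2}$)
$M{\left(h,m \right)} = \frac{5}{3}$ ($M{\left(h,m \right)} = \frac{7}{9} + \frac{1}{9} \cdot 8 = \frac{7}{9} + \frac{8}{9} = \frac{5}{3}$)
$g{\left(w \right)} = w^{2}$
$c{\left(n,S \right)} = - \sqrt{\frac{5}{3} + S}$ ($c{\left(n,S \right)} = - \sqrt{S + \frac{5}{3}} = - \sqrt{\frac{5}{3} + S}$)
$-4075 + c{\left(g{\left(12 \right)},-164 \right)} = -4075 - \frac{\sqrt{15 + 9 \left(-164\right)}}{3} = -4075 - \frac{\sqrt{15 - 1476}}{3} = -4075 - \frac{\sqrt{-1461}}{3} = -4075 - \frac{i \sqrt{1461}}{3}$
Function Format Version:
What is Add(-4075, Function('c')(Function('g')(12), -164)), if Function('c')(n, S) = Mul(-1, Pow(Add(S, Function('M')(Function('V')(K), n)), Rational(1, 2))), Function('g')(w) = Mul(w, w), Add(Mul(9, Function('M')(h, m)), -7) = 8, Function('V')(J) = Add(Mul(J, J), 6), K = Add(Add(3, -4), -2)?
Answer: Add(-4075, Mul(Rational(-1, 3), I, Pow(1461, Rational(1, 2)))) ≈ Add(-4075.0, Mul(-12.741, I))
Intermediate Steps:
K = -3 (K = Add(-1, -2) = -3)
Function('V')(J) = Add(6, Pow(J, 2)) (Function('V')(J) = Add(Pow(J, 2), 6) = Add(6, Pow(J, 2)))
Function('M')(h, m) = Rational(5, 3) (Function('M')(h, m) = Add(Rational(7, 9), Mul(Rational(1, 9), 8)) = Add(Rational(7, 9), Rational(8, 9)) = Rational(5, 3))
Function('g')(w) = Pow(w, 2)
Function('c')(n, S) = Mul(-1, Pow(Add(Rational(5, 3), S), Rational(1, 2))) (Function('c')(n, S) = Mul(-1, Pow(Add(S, Rational(5, 3)), Rational(1, 2))) = Mul(-1, Pow(Add(Rational(5, 3), S), Rational(1, 2))))
Add(-4075, Function('c')(Function('g')(12), -164)) = Add(-4075, Mul(Rational(-1, 3), Pow(Add(15, Mul(9, -164)), Rational(1, 2)))) = Add(-4075, Mul(Rational(-1, 3), Pow(Add(15, -1476), Rational(1, 2)))) = Add(-4075, Mul(Rational(-1, 3), Pow(-1461, Rational(1, 2)))) = Add(-4075, Mul(Rational(-1, 3), Mul(I, Pow(1461, Rational(1, 2))))) = Add(-4075, Mul(Rational(-1, 3), I, Pow(1461, Rational(1, 2))))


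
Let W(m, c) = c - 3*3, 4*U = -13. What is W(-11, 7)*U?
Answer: 13/2 ≈ 6.5000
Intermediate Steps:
U = -13/4 (U = (¼)*(-13) = -13/4 ≈ -3.2500)
W(m, c) = -9 + c (W(m, c) = c - 9 = -9 + c)
W(-11, 7)*U = (-9 + 7)*(-13/4) = -2*(-13/4) = 13/2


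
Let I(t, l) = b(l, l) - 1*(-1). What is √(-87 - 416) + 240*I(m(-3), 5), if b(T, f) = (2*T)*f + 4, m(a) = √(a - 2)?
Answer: 13200 + I*√503 ≈ 13200.0 + 22.428*I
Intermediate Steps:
m(a) = √(-2 + a)
b(T, f) = 4 + 2*T*f (b(T, f) = 2*T*f + 4 = 4 + 2*T*f)
I(t, l) = 5 + 2*l² (I(t, l) = (4 + 2*l*l) - 1*(-1) = (4 + 2*l²) + 1 = 5 + 2*l²)
√(-87 - 416) + 240*I(m(-3), 5) = √(-87 - 416) + 240*(5 + 2*5²) = √(-503) + 240*(5 + 2*25) = I*√503 + 240*(5 + 50) = I*√503 + 240*55 = I*√503 + 13200 = 13200 + I*√503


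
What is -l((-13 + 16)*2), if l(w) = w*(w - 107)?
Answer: 606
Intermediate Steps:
l(w) = w*(-107 + w)
-l((-13 + 16)*2) = -(-13 + 16)*2*(-107 + (-13 + 16)*2) = -3*2*(-107 + 3*2) = -6*(-107 + 6) = -6*(-101) = -1*(-606) = 606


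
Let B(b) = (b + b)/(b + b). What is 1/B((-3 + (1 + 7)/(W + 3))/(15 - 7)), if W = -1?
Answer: 1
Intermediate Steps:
B(b) = 1 (B(b) = (2*b)/((2*b)) = (2*b)*(1/(2*b)) = 1)
1/B((-3 + (1 + 7)/(W + 3))/(15 - 7)) = 1/1 = 1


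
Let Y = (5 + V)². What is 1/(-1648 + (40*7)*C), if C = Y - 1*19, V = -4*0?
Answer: 1/32 ≈ 0.031250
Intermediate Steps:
V = 0
Y = 25 (Y = (5 + 0)² = 5² = 25)
C = 6 (C = 25 - 1*19 = 25 - 19 = 6)
1/(-1648 + (40*7)*C) = 1/(-1648 + (40*7)*6) = 1/(-1648 + 280*6) = 1/(-1648 + 1680) = 1/32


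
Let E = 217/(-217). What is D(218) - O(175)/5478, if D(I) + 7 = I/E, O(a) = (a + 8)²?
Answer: -422013/1826 ≈ -231.11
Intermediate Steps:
E = -1 (E = 217*(-1/217) = -1)
O(a) = (8 + a)²
D(I) = -7 - I (D(I) = -7 + I/(-1) = -7 + I*(-1) = -7 - I)
D(218) - O(175)/5478 = (-7 - 1*218) - (8 + 175)²/5478 = (-7 - 218) - 183²/5478 = -225 - 33489/5478 = -225 - 1*11163/1826 = -225 - 11163/1826 = -422013/1826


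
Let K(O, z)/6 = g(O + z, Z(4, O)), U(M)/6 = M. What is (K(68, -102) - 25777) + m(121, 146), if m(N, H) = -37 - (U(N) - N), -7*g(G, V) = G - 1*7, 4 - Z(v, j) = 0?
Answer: -184687/7 ≈ -26384.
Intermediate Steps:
U(M) = 6*M
Z(v, j) = 4 (Z(v, j) = 4 - 1*0 = 4 + 0 = 4)
g(G, V) = 1 - G/7 (g(G, V) = -(G - 1*7)/7 = -(G - 7)/7 = -(-7 + G)/7 = 1 - G/7)
K(O, z) = 6 - 6*O/7 - 6*z/7 (K(O, z) = 6*(1 - (O + z)/7) = 6*(1 + (-O/7 - z/7)) = 6*(1 - O/7 - z/7) = 6 - 6*O/7 - 6*z/7)
m(N, H) = -37 - 5*N (m(N, H) = -37 - (6*N - N) = -37 - 5*N)
(K(68, -102) - 25777) + m(121, 146) = ((6 - 6/7*68 - 6/7*(-102)) - 25777) + (-37 - 5*121) = ((6 - 408/7 + 612/7) - 25777) + (-37 - 605) = (246/7 - 25777) - 642 = -180193/7 - 642 = -184687/7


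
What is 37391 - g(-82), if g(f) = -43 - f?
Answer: 37352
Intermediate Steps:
37391 - g(-82) = 37391 - (-43 - 1*(-82)) = 37391 - (-43 + 82) = 37391 - 1*39 = 37391 - 39 = 37352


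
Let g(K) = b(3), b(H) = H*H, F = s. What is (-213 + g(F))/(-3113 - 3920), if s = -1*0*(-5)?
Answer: 204/7033 ≈ 0.029006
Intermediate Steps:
s = 0 (s = 0*(-5) = 0)
F = 0
b(H) = H²
g(K) = 9 (g(K) = 3² = 9)
(-213 + g(F))/(-3113 - 3920) = (-213 + 9)/(-3113 - 3920) = -204/(-7033) = -204*(-1/7033) = 204/7033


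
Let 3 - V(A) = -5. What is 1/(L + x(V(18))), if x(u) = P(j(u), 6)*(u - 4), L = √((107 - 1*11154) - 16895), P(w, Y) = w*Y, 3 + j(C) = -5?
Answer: -32/10801 - I*√27942/64806 ≈ -0.0029627 - 0.0025794*I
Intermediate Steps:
j(C) = -8 (j(C) = -3 - 5 = -8)
V(A) = 8 (V(A) = 3 - 1*(-5) = 3 + 5 = 8)
P(w, Y) = Y*w
L = I*√27942 (L = √((107 - 11154) - 16895) = √(-11047 - 16895) = √(-27942) = I*√27942 ≈ 167.16*I)
x(u) = 192 - 48*u (x(u) = (6*(-8))*(u - 4) = -48*(-4 + u) = 192 - 48*u)
1/(L + x(V(18))) = 1/(I*√27942 + (192 - 48*8)) = 1/(I*√27942 + (192 - 384)) = 1/(I*√27942 - 192) = 1/(-192 + I*√27942)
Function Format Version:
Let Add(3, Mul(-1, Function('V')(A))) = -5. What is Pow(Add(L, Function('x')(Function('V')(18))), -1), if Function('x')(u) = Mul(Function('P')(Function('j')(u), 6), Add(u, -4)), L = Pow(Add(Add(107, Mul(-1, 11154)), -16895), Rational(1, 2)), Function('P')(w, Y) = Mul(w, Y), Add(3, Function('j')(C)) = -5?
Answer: Add(Rational(-32, 10801), Mul(Rational(-1, 64806), I, Pow(27942, Rational(1, 2)))) ≈ Add(-0.0029627, Mul(-0.0025794, I))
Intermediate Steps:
Function('j')(C) = -8 (Function('j')(C) = Add(-3, -5) = -8)
Function('V')(A) = 8 (Function('V')(A) = Add(3, Mul(-1, -5)) = Add(3, 5) = 8)
Function('P')(w, Y) = Mul(Y, w)
L = Mul(I, Pow(27942, Rational(1, 2))) (L = Pow(Add(Add(107, -11154), -16895), Rational(1, 2)) = Pow(Add(-11047, -16895), Rational(1, 2)) = Pow(-27942, Rational(1, 2)) = Mul(I, Pow(27942, Rational(1, 2))) ≈ Mul(167.16, I))
Function('x')(u) = Add(192, Mul(-48, u)) (Function('x')(u) = Mul(Mul(6, -8), Add(u, -4)) = Mul(-48, Add(-4, u)) = Add(192, Mul(-48, u)))
Pow(Add(L, Function('x')(Function('V')(18))), -1) = Pow(Add(Mul(I, Pow(27942, Rational(1, 2))), Add(192, Mul(-48, 8))), -1) = Pow(Add(Mul(I, Pow(27942, Rational(1, 2))), Add(192, -384)), -1) = Pow(Add(Mul(I, Pow(27942, Rational(1, 2))), -192), -1) = Pow(Add(-192, Mul(I, Pow(27942, Rational(1, 2)))), -1)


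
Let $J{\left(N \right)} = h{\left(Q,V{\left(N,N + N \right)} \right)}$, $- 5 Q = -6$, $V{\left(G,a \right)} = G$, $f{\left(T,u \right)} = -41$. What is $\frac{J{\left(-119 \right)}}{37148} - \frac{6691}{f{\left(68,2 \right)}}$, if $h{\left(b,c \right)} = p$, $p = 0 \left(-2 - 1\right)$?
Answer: $\frac{6691}{41} \approx 163.2$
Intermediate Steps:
$Q = \frac{6}{5}$ ($Q = \left(- \frac{1}{5}\right) \left(-6\right) = \frac{6}{5} \approx 1.2$)
$p = 0$ ($p = 0 \left(-3\right) = 0$)
$h{\left(b,c \right)} = 0$
$J{\left(N \right)} = 0$
$\frac{J{\left(-119 \right)}}{37148} - \frac{6691}{f{\left(68,2 \right)}} = \frac{0}{37148} - \frac{6691}{-41} = 0 \cdot \frac{1}{37148} - - \frac{6691}{41} = 0 + \frac{6691}{41} = \frac{6691}{41}$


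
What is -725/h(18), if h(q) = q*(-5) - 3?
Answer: 725/93 ≈ 7.7957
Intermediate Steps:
h(q) = -3 - 5*q (h(q) = -5*q - 3 = -3 - 5*q)
-725/h(18) = -725/(-3 - 5*18) = -725/(-3 - 90) = -725/(-93) = -725*(-1/93) = 725/93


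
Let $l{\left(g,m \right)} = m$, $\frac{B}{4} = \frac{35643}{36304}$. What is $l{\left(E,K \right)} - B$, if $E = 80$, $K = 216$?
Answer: $\frac{1924773}{9076} \approx 212.07$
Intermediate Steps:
$B = \frac{35643}{9076}$ ($B = 4 \cdot \frac{35643}{36304} = \frac{35643}{9076} \approx 3.9272$)
$l{\left(E,K \right)} - B = 216 - \frac{35643}{9076} = \frac{1924773}{9076}$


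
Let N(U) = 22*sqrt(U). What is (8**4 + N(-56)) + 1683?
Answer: 5779 + 44*I*sqrt(14) ≈ 5779.0 + 164.63*I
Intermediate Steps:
(8**4 + N(-56)) + 1683 = (8**4 + 22*sqrt(-56)) + 1683 = (4096 + 22*(2*I*sqrt(14))) + 1683 = (4096 + 44*I*sqrt(14)) + 1683 = 5779 + 44*I*sqrt(14)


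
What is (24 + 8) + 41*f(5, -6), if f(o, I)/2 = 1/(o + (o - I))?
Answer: 297/8 ≈ 37.125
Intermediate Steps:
f(o, I) = 2/(-I + 2*o) (f(o, I) = 2/(o + (o - I)) = 2/(-I + 2*o))
(24 + 8) + 41*f(5, -6) = (24 + 8) + 41*(2/(-1*(-6) + 2*5)) = 32 + 41*(2/(6 + 10)) = 32 + 41*(2/16) = 32 + 41*(2*(1/16)) = 32 + 41*(1/8) = 32 + 41/8 = 297/8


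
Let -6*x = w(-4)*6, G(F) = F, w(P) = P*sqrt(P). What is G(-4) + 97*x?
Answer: -4 + 776*I ≈ -4.0 + 776.0*I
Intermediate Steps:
w(P) = P**(3/2)
x = 8*I (x = -(-4)**(3/2)*6/6 = -(-8*I)*6/6 = -(-8)*I = 8*I ≈ 8.0*I)
G(-4) + 97*x = -4 + 97*(8*I) = -4 + 776*I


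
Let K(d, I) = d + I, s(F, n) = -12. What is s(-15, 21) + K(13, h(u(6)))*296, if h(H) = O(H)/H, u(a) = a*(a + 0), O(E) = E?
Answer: 4132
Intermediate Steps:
u(a) = a² (u(a) = a*a = a²)
h(H) = 1 (h(H) = H/H = 1)
K(d, I) = I + d
s(-15, 21) + K(13, h(u(6)))*296 = -12 + (1 + 13)*296 = -12 + 14*296 = -12 + 4144 = 4132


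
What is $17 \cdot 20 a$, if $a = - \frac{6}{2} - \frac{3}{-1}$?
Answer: $0$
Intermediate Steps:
$a = 0$ ($a = \left(-6\right) \frac{1}{2} - -3 = -3 + 3 = 0$)
$17 \cdot 20 a = 17 \cdot 20 \cdot 0 = 340 \cdot 0 = 0$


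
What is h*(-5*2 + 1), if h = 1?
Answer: -9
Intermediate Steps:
h*(-5*2 + 1) = 1*(-5*2 + 1) = 1*(-10 + 1) = 1*(-9) = -9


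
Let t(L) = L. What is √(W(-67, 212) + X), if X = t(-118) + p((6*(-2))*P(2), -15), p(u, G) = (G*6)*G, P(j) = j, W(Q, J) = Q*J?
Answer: 2*I*√3243 ≈ 113.89*I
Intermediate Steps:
W(Q, J) = J*Q
p(u, G) = 6*G² (p(u, G) = (6*G)*G = 6*G²)
X = 1232 (X = -118 + 6*(-15)² = -118 + 6*225 = -118 + 1350 = 1232)
√(W(-67, 212) + X) = √(212*(-67) + 1232) = √(-14204 + 1232) = √(-12972) = 2*I*√3243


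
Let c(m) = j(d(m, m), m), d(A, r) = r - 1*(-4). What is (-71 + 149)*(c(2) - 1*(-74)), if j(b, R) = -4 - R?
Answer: 5304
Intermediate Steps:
d(A, r) = 4 + r (d(A, r) = r + 4 = 4 + r)
c(m) = -4 - m
(-71 + 149)*(c(2) - 1*(-74)) = (-71 + 149)*((-4 - 1*2) - 1*(-74)) = 78*((-4 - 2) + 74) = 78*(-6 + 74) = 78*68 = 5304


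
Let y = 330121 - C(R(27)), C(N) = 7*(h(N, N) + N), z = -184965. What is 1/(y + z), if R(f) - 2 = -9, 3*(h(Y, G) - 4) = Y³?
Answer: 3/437932 ≈ 6.8504e-6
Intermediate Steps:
h(Y, G) = 4 + Y³/3
R(f) = -7 (R(f) = 2 - 9 = -7)
C(N) = 28 + 7*N + 7*N³/3 (C(N) = 7*((4 + N³/3) + N) = 7*(4 + N + N³/3) = 28 + 7*N + 7*N³/3)
y = 992827/3 (y = 330121 - (28 + 7*(-7) + (7/3)*(-7)³) = 330121 - (28 - 49 + (7/3)*(-343)) = 330121 - (28 - 49 - 2401/3) = 330121 - 1*(-2464/3) = 330121 + 2464/3 = 992827/3 ≈ 3.3094e+5)
1/(y + z) = 1/(992827/3 - 184965) = 1/(437932/3) = 3/437932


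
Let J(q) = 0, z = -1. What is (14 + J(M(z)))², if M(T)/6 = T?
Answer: 196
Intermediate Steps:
M(T) = 6*T
(14 + J(M(z)))² = (14 + 0)² = 14² = 196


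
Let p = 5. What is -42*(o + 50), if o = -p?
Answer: -1890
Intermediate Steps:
o = -5 (o = -1*5 = -5)
-42*(o + 50) = -42*(-5 + 50) = -42*45 = -1890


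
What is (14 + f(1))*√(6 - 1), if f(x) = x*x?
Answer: 15*√5 ≈ 33.541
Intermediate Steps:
f(x) = x²
(14 + f(1))*√(6 - 1) = (14 + 1²)*√(6 - 1) = (14 + 1)*√5 = 15*√5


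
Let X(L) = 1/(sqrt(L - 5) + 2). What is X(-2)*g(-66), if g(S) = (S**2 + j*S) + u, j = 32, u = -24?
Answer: 4440/11 - 2220*I*sqrt(7)/11 ≈ 403.64 - 533.96*I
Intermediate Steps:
g(S) = -24 + S**2 + 32*S (g(S) = (S**2 + 32*S) - 24 = -24 + S**2 + 32*S)
X(L) = 1/(2 + sqrt(-5 + L)) (X(L) = 1/(sqrt(-5 + L) + 2) = 1/(2 + sqrt(-5 + L)))
X(-2)*g(-66) = (-24 + (-66)**2 + 32*(-66))/(2 + sqrt(-5 - 2)) = (-24 + 4356 - 2112)/(2 + sqrt(-7)) = 2220/(2 + I*sqrt(7))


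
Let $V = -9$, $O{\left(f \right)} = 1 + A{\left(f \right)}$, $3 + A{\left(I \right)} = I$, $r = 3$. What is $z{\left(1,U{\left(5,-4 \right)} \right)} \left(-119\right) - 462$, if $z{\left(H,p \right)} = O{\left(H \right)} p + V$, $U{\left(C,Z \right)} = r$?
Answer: $966$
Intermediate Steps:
$A{\left(I \right)} = -3 + I$
$U{\left(C,Z \right)} = 3$
$O{\left(f \right)} = -2 + f$ ($O{\left(f \right)} = 1 + \left(-3 + f\right) = -2 + f$)
$z{\left(H,p \right)} = -9 + p \left(-2 + H\right)$ ($z{\left(H,p \right)} = \left(-2 + H\right) p - 9 = p \left(-2 + H\right) - 9 = -9 + p \left(-2 + H\right)$)
$z{\left(1,U{\left(5,-4 \right)} \right)} \left(-119\right) - 462 = \left(-9 + 3 \left(-2 + 1\right)\right) \left(-119\right) - 462 = \left(-9 + 3 \left(-1\right)\right) \left(-119\right) - 462 = \left(-9 - 3\right) \left(-119\right) - 462 = \left(-12\right) \left(-119\right) - 462 = 1428 - 462 = 966$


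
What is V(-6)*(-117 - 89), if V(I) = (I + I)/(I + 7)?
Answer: 2472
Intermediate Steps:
V(I) = 2*I/(7 + I) (V(I) = (2*I)/(7 + I) = 2*I/(7 + I))
V(-6)*(-117 - 89) = (2*(-6)/(7 - 6))*(-117 - 89) = (2*(-6)/1)*(-206) = (2*(-6)*1)*(-206) = -12*(-206) = 2472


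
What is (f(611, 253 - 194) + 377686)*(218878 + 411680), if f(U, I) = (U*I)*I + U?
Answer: 1579666334904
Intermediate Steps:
f(U, I) = U + U*I² (f(U, I) = (I*U)*I + U = U*I² + U = U + U*I²)
(f(611, 253 - 194) + 377686)*(218878 + 411680) = (611*(1 + (253 - 194)²) + 377686)*(218878 + 411680) = (611*(1 + 59²) + 377686)*630558 = (611*(1 + 3481) + 377686)*630558 = (611*3482 + 377686)*630558 = (2127502 + 377686)*630558 = 2505188*630558 = 1579666334904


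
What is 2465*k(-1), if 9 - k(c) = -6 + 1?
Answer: 34510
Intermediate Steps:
k(c) = 14 (k(c) = 9 - (-6 + 1) = 9 - 1*(-5) = 9 + 5 = 14)
2465*k(-1) = 2465*14 = 34510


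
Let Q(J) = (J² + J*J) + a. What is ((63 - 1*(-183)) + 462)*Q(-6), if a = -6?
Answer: 46728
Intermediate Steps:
Q(J) = -6 + 2*J² (Q(J) = (J² + J*J) - 6 = (J² + J²) - 6 = 2*J² - 6 = -6 + 2*J²)
((63 - 1*(-183)) + 462)*Q(-6) = ((63 - 1*(-183)) + 462)*(-6 + 2*(-6)²) = ((63 + 183) + 462)*(-6 + 2*36) = (246 + 462)*(-6 + 72) = 708*66 = 46728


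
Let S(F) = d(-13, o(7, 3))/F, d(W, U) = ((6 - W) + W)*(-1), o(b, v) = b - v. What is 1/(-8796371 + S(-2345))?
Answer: -2345/20627489989 ≈ -1.1368e-7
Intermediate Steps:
d(W, U) = -6 (d(W, U) = 6*(-1) = -6)
S(F) = -6/F
1/(-8796371 + S(-2345)) = 1/(-8796371 - 6/(-2345)) = 1/(-8796371 - 6*(-1/2345)) = 1/(-8796371 + 6/2345) = 1/(-20627489989/2345) = -2345/20627489989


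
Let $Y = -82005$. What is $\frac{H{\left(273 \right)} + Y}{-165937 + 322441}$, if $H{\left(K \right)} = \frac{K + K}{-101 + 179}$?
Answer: $- \frac{40999}{78252} \approx -0.52394$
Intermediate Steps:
$H{\left(K \right)} = \frac{K}{39}$ ($H{\left(K \right)} = \frac{2 K}{78} = 2 K \frac{1}{78} = \frac{K}{39}$)
$\frac{H{\left(273 \right)} + Y}{-165937 + 322441} = \frac{\frac{1}{39} \cdot 273 - 82005}{-165937 + 322441} = \frac{7 - 82005}{156504} = \left(-81998\right) \frac{1}{156504} = - \frac{40999}{78252}$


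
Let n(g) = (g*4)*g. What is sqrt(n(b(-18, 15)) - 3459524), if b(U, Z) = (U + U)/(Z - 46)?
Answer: 2*I*sqrt(831149345)/31 ≈ 1860.0*I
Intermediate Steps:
b(U, Z) = 2*U/(-46 + Z) (b(U, Z) = (2*U)/(-46 + Z) = 2*U/(-46 + Z))
n(g) = 4*g**2 (n(g) = (4*g)*g = 4*g**2)
sqrt(n(b(-18, 15)) - 3459524) = sqrt(4*(2*(-18)/(-46 + 15))**2 - 3459524) = sqrt(4*(2*(-18)/(-31))**2 - 3459524) = sqrt(4*(2*(-18)*(-1/31))**2 - 3459524) = sqrt(4*(36/31)**2 - 3459524) = sqrt(4*(1296/961) - 3459524) = sqrt(5184/961 - 3459524) = sqrt(-3324597380/961) = 2*I*sqrt(831149345)/31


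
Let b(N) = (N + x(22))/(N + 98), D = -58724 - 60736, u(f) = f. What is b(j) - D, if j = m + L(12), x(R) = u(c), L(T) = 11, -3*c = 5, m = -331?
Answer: 79561325/666 ≈ 1.1946e+5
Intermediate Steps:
c = -5/3 (c = -1/3*5 = -5/3 ≈ -1.6667)
x(R) = -5/3
D = -119460
j = -320 (j = -331 + 11 = -320)
b(N) = (-5/3 + N)/(98 + N) (b(N) = (N - 5/3)/(N + 98) = (-5/3 + N)/(98 + N))
b(j) - D = (-5/3 - 320)/(98 - 320) - 1*(-119460) = -965/3/(-222) + 119460 = -1/222*(-965/3) + 119460 = 965/666 + 119460 = 79561325/666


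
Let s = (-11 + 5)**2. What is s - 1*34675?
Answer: -34639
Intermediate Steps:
s = 36 (s = (-6)**2 = 36)
s - 1*34675 = 36 - 1*34675 = 36 - 34675 = -34639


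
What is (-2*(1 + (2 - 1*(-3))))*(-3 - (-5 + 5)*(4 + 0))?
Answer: 36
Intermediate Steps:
(-2*(1 + (2 - 1*(-3))))*(-3 - (-5 + 5)*(4 + 0)) = (-2*(1 + (2 + 3)))*(-3 - 0*4) = (-2*(1 + 5))*(-3 - 1*0) = (-2*6)*(-3 + 0) = -12*(-3) = 36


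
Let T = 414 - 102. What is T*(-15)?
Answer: -4680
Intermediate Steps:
T = 312
T*(-15) = 312*(-15) = -4680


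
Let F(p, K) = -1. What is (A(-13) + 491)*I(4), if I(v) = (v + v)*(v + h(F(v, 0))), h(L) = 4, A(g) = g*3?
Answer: 28928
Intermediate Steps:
A(g) = 3*g
I(v) = 2*v*(4 + v) (I(v) = (v + v)*(v + 4) = (2*v)*(4 + v) = 2*v*(4 + v))
(A(-13) + 491)*I(4) = (3*(-13) + 491)*(2*4*(4 + 4)) = (-39 + 491)*(2*4*8) = 452*64 = 28928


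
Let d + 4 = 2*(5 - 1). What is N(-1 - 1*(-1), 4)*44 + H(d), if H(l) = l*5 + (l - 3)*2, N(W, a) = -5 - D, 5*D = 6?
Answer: -1254/5 ≈ -250.80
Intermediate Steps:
d = 4 (d = -4 + 2*(5 - 1) = -4 + 2*4 = -4 + 8 = 4)
D = 6/5 (D = (1/5)*6 = 6/5 ≈ 1.2000)
N(W, a) = -31/5 (N(W, a) = -5 - 1*6/5 = -5 - 6/5 = -31/5)
H(l) = -6 + 7*l (H(l) = 5*l + (-3 + l)*2 = 5*l + (-6 + 2*l) = -6 + 7*l)
N(-1 - 1*(-1), 4)*44 + H(d) = -31/5*44 + (-6 + 7*4) = -1364/5 + (-6 + 28) = -1364/5 + 22 = -1254/5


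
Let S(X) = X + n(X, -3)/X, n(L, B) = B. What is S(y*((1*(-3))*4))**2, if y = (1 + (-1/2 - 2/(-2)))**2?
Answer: 58564/81 ≈ 723.01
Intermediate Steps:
y = 9/4 (y = (1 + (-1*1/2 - 2*(-1/2)))**2 = (1 + (-1/2 + 1))**2 = (1 + 1/2)**2 = (3/2)**2 = 9/4 ≈ 2.2500)
S(X) = X - 3/X
S(y*((1*(-3))*4))**2 = (9*((1*(-3))*4)/4 - 3/(9*((1*(-3))*4)/4))**2 = (9*(-3*4)/4 - 3/(9*(-3*4)/4))**2 = ((9/4)*(-12) - 3/((9/4)*(-12)))**2 = (-27 - 3/(-27))**2 = (-27 - 3*(-1/27))**2 = (-27 + 1/9)**2 = (-242/9)**2 = 58564/81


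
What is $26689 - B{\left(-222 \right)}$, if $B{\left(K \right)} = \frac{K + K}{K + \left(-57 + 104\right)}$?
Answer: $\frac{4670131}{175} \approx 26686.0$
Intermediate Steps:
$B{\left(K \right)} = \frac{2 K}{47 + K}$ ($B{\left(K \right)} = \frac{2 K}{K + 47} = \frac{2 K}{47 + K}$)
$26689 - B{\left(-222 \right)} = 26689 - 2 \left(-222\right) \frac{1}{47 - 222} = 26689 - 2 \left(-222\right) \frac{1}{-175} = 26689 - 2 \left(-222\right) \left(- \frac{1}{175}\right) = 26689 - \frac{444}{175} = \frac{4670131}{175}$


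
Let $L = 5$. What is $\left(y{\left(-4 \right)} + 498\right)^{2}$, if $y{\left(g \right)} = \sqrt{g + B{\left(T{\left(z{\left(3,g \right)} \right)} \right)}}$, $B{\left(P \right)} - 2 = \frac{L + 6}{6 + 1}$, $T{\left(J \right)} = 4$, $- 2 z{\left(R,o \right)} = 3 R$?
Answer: $\frac{\left(3486 + i \sqrt{21}\right)^{2}}{49} \approx 2.48 \cdot 10^{5} + 652.04 i$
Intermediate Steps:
$z{\left(R,o \right)} = - \frac{3 R}{2}$
$B{\left(P \right)} = \frac{25}{7}$ ($B{\left(P \right)} = 2 + \frac{5 + 6}{6 + 1} = 2 + \frac{11}{7} = \frac{25}{7}$)
$y{\left(g \right)} = \sqrt{\frac{25}{7} + g}$ ($y{\left(g \right)} = \sqrt{g + \frac{25}{7}} = \sqrt{\frac{25}{7} + g}$)
$\left(y{\left(-4 \right)} + 498\right)^{2} = \left(\frac{\sqrt{175 + 49 \left(-4\right)}}{7} + 498\right)^{2} = \left(\frac{\sqrt{175 - 196}}{7} + 498\right)^{2} = \left(\frac{\sqrt{-21}}{7} + 498\right)^{2} = \left(\frac{i \sqrt{21}}{7} + 498\right)^{2} = \left(498 + \frac{i \sqrt{21}}{7}\right)^{2}$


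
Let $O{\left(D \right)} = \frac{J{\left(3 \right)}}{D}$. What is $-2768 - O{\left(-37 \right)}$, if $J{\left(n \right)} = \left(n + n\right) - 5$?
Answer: $- \frac{102415}{37} \approx -2768.0$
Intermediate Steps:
$J{\left(n \right)} = -5 + 2 n$ ($J{\left(n \right)} = 2 n - 5 = -5 + 2 n$)
$O{\left(D \right)} = \frac{1}{D}$ ($O{\left(D \right)} = \frac{-5 + 2 \cdot 3}{D} = \frac{-5 + 6}{D} = 1 \frac{1}{D} = \frac{1}{D}$)
$-2768 - O{\left(-37 \right)} = -2768 - \frac{1}{-37} = -2768 - - \frac{1}{37} = -2768 + \frac{1}{37} = - \frac{102415}{37}$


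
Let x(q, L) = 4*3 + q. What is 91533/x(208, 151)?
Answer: 91533/220 ≈ 416.06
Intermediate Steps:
x(q, L) = 12 + q
91533/x(208, 151) = 91533/(12 + 208) = 91533/220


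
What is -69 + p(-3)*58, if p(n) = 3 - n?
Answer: 279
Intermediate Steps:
-69 + p(-3)*58 = -69 + (3 - 1*(-3))*58 = -69 + (3 + 3)*58 = -69 + 6*58 = -69 + 348 = 279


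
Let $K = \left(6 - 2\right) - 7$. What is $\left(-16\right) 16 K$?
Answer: $768$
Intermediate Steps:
$K = -3$ ($K = 4 - 7 = -3$)
$\left(-16\right) 16 K = \left(-16\right) 16 \left(-3\right) = \left(-256\right) \left(-3\right) = 768$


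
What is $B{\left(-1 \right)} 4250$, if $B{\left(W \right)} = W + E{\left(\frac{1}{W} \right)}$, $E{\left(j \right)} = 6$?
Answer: $21250$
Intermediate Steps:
$B{\left(W \right)} = 6 + W$ ($B{\left(W \right)} = W + 6 = 6 + W$)
$B{\left(-1 \right)} 4250 = \left(6 - 1\right) 4250 = 5 \cdot 4250 = 21250$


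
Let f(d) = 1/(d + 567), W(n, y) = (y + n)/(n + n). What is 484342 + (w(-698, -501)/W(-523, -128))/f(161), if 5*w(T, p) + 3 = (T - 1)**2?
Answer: 17792287954/155 ≈ 1.1479e+8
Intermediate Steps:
W(n, y) = (n + y)/(2*n) (W(n, y) = (n + y)/((2*n)) = (n + y)*(1/(2*n)) = (n + y)/(2*n))
f(d) = 1/(567 + d)
w(T, p) = -3/5 + (-1 + T)**2/5 (w(T, p) = -3/5 + (T - 1)**2/5 = -3/5 + (-1 + T)**2/5)
484342 + (w(-698, -501)/W(-523, -128))/f(161) = 484342 + ((-3/5 + (-1 - 698)**2/5)/(((1/2)*(-523 - 128)/(-523))))/(1/(567 + 161)) = 484342 + ((-3/5 + (1/5)*(-699)**2)/(((1/2)*(-1/523)*(-651))))/(1/728) = 484342 + ((-3/5 + (1/5)*488601)/(651/1046))/(1/728) = 484342 + ((-3/5 + 488601/5)*(1046/651))*728 = 484342 + ((488598/5)*(1046/651))*728 = 484342 + (170357836/1085)*728 = 484342 + 17717214944/155 = 17792287954/155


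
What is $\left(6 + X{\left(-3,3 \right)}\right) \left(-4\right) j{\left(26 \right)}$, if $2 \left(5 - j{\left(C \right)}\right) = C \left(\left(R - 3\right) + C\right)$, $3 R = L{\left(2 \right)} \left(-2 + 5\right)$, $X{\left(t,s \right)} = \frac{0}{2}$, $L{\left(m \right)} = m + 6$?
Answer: $9552$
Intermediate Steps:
$L{\left(m \right)} = 6 + m$
$X{\left(t,s \right)} = 0$ ($X{\left(t,s \right)} = 0 \cdot \frac{1}{2} = 0$)
$R = 8$ ($R = \frac{\left(6 + 2\right) \left(-2 + 5\right)}{3} = \frac{8 \cdot 3}{3} = \frac{1}{3} \cdot 24 = 8$)
$j{\left(C \right)} = 5 - \frac{C \left(5 + C\right)}{2}$ ($j{\left(C \right)} = 5 - \frac{C \left(\left(8 - 3\right) + C\right)}{2} = 5 - \frac{C \left(5 + C\right)}{2}$)
$\left(6 + X{\left(-3,3 \right)}\right) \left(-4\right) j{\left(26 \right)} = \left(6 + 0\right) \left(-4\right) \left(5 - 65 - \frac{26^{2}}{2}\right) = 6 \left(-4\right) \left(5 - 65 - 338\right) = - 24 \left(5 - 65 - 338\right) = \left(-24\right) \left(-398\right) = 9552$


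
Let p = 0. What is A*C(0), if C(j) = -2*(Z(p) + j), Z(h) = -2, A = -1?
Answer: -4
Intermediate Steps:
C(j) = 4 - 2*j (C(j) = -2*(-2 + j) = 4 - 2*j)
A*C(0) = -(4 - 2*0) = -(4 + 0) = -1*4 = -4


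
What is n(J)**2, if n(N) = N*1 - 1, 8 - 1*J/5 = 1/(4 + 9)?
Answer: 252004/169 ≈ 1491.1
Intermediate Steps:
J = 515/13 (J = 40 - 5/(4 + 9) = 40 - 5/13 = 515/13 ≈ 39.615)
n(N) = -1 + N (n(N) = N - 1 = -1 + N)
n(J)**2 = (-1 + 515/13)**2 = (502/13)**2 = 252004/169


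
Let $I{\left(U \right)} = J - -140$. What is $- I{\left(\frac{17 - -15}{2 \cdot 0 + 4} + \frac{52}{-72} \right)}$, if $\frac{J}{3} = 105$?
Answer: $-455$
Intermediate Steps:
$J = 315$ ($J = 3 \cdot 105 = 315$)
$I{\left(U \right)} = 455$ ($I{\left(U \right)} = 315 - -140 = 315 + 140 = 455$)
$- I{\left(\frac{17 - -15}{2 \cdot 0 + 4} + \frac{52}{-72} \right)} = \left(-1\right) 455 = -455$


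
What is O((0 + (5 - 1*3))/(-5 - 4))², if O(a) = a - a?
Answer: 0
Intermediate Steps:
O(a) = 0
O((0 + (5 - 1*3))/(-5 - 4))² = 0² = 0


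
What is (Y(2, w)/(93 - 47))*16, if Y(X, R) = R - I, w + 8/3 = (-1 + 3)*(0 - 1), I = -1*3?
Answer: -40/69 ≈ -0.57971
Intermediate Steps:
I = -3
w = -14/3 (w = -8/3 + (-1 + 3)*(0 - 1) = -8/3 + 2*(-1) = -8/3 - 2 = -14/3 ≈ -4.6667)
Y(X, R) = 3 + R (Y(X, R) = R - 1*(-3) = R + 3 = 3 + R)
(Y(2, w)/(93 - 47))*16 = ((3 - 14/3)/(93 - 47))*16 = (-5/3/46)*16 = ((1/46)*(-5/3))*16 = -5/138*16 = -40/69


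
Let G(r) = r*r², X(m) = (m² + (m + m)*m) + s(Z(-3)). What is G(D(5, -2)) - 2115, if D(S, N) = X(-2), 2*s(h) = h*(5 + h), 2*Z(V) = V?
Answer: -661005/512 ≈ -1291.0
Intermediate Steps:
Z(V) = V/2
s(h) = h*(5 + h)/2 (s(h) = (h*(5 + h))/2 = h*(5 + h)/2)
X(m) = -21/8 + 3*m² (X(m) = (m² + (m + m)*m) + ((½)*(-3))*(5 + (½)*(-3))/2 = (m² + (2*m)*m) + (½)*(-3/2)*(5 - 3/2) = (m² + 2*m²) + (½)*(-3/2)*(7/2) = 3*m² - 21/8 = -21/8 + 3*m²)
D(S, N) = 75/8 (D(S, N) = -21/8 + 3*(-2)² = -21/8 + 3*4 = -21/8 + 12 = 75/8)
G(r) = r³
G(D(5, -2)) - 2115 = (75/8)³ - 2115 = 421875/512 - 2115 = -661005/512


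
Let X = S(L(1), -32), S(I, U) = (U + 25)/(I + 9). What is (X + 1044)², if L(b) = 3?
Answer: 156775441/144 ≈ 1.0887e+6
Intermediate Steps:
S(I, U) = (25 + U)/(9 + I)
X = -7/12 (X = (25 - 32)/(9 + 3) = -7/12 ≈ -0.58333)
(X + 1044)² = (-7/12 + 1044)² = (12521/12)² = 156775441/144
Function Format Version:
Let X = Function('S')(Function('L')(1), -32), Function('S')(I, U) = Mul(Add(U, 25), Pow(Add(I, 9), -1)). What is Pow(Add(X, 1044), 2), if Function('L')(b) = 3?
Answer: Rational(156775441, 144) ≈ 1.0887e+6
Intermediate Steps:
Function('S')(I, U) = Mul(Pow(Add(9, I), -1), Add(25, U)) (Function('S')(I, U) = Mul(Add(25, U), Pow(Add(9, I), -1)) = Mul(Pow(Add(9, I), -1), Add(25, U)))
X = Rational(-7, 12) (X = Mul(Pow(Add(9, 3), -1), Add(25, -32)) = Mul(Pow(12, -1), -7) = Mul(Rational(1, 12), -7) = Rational(-7, 12) ≈ -0.58333)
Pow(Add(X, 1044), 2) = Pow(Add(Rational(-7, 12), 1044), 2) = Pow(Rational(12521, 12), 2) = Rational(156775441, 144)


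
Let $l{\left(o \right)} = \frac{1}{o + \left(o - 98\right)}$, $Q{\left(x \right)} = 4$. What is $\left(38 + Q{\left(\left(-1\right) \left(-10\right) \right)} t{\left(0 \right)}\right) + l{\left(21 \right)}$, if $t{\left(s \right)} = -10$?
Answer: $- \frac{113}{56} \approx -2.0179$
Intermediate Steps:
$l{\left(o \right)} = \frac{1}{-98 + 2 o}$ ($l{\left(o \right)} = \frac{1}{o + \left(o - 98\right)} = \frac{1}{o + \left(-98 + o\right)} = \frac{1}{-98 + 2 o}$)
$\left(38 + Q{\left(\left(-1\right) \left(-10\right) \right)} t{\left(0 \right)}\right) + l{\left(21 \right)} = \left(38 + 4 \left(-10\right)\right) + \frac{1}{2 \left(-49 + 21\right)} = \left(38 - 40\right) + \frac{1}{2 \left(-28\right)} = -2 + \frac{1}{2} \left(- \frac{1}{28}\right) = -2 - \frac{1}{56} = - \frac{113}{56}$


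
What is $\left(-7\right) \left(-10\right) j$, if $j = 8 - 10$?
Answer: $-140$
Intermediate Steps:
$j = -2$
$\left(-7\right) \left(-10\right) j = \left(-7\right) \left(-10\right) \left(-2\right) = 70 \left(-2\right) = -140$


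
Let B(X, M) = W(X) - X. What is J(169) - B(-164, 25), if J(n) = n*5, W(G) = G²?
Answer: -26215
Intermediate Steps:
B(X, M) = X² - X
J(n) = 5*n
J(169) - B(-164, 25) = 5*169 - (-164)*(-1 - 164) = 845 - (-164)*(-165) = 845 - 1*27060 = 845 - 27060 = -26215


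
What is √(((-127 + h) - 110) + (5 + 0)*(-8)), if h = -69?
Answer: I*√346 ≈ 18.601*I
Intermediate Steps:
√(((-127 + h) - 110) + (5 + 0)*(-8)) = √(((-127 - 69) - 110) + (5 + 0)*(-8)) = √((-196 - 110) + 5*(-8)) = √(-306 - 40) = √(-346) = I*√346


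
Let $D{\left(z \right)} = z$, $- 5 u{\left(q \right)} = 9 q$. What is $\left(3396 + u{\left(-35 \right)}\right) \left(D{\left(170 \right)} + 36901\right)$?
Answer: $128228589$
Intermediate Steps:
$u{\left(q \right)} = - \frac{9 q}{5}$
$\left(3396 + u{\left(-35 \right)}\right) \left(D{\left(170 \right)} + 36901\right) = \left(3396 - -63\right) \left(170 + 36901\right) = \left(3396 + 63\right) 37071 = 3459 \cdot 37071 = 128228589$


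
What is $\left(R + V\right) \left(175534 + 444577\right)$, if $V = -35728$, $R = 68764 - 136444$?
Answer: $-64124438288$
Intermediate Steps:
$R = -67680$ ($R = 68764 - 136444 = -67680$)
$\left(R + V\right) \left(175534 + 444577\right) = \left(-67680 - 35728\right) \left(175534 + 444577\right) = \left(-103408\right) 620111 = -64124438288$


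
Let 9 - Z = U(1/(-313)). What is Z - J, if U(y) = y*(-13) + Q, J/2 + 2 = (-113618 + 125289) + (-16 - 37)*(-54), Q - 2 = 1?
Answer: -9094541/313 ≈ -29056.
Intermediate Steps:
Q = 3 (Q = 2 + 1 = 3)
J = 29062 (J = -4 + 2*((-113618 + 125289) + (-16 - 37)*(-54)) = -4 + 2*(11671 - 53*(-54)) = -4 + 2*(11671 + 2862) = -4 + 2*14533 = -4 + 29066 = 29062)
U(y) = 3 - 13*y (U(y) = y*(-13) + 3 = -13*y + 3 = 3 - 13*y)
Z = 1865/313 (Z = 9 - (3 - 13/(-313)) = 9 - (3 - 13*(-1/313)) = 9 - (3 + 13/313) = 9 - 1*952/313 = 9 - 952/313 = 1865/313 ≈ 5.9585)
Z - J = 1865/313 - 1*29062 = 1865/313 - 29062 = -9094541/313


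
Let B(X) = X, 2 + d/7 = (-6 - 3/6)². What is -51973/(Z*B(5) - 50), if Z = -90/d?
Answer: 58573571/58150 ≈ 1007.3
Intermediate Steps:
d = 1127/4 (d = -14 + 7*(-6 - 3/6)² = -14 + 7*(-6 - 3*⅙)² = -14 + 7*(-6 - ½)² = -14 + 7*(-13/2)² = -14 + 7*(169/4) = -14 + 1183/4 = 1127/4 ≈ 281.75)
Z = -360/1127 (Z = -90/1127/4 = -90*4/1127 = -360/1127 ≈ -0.31943)
-51973/(Z*B(5) - 50) = -51973/(-360/1127*5 - 50) = -51973/(-1800/1127 - 50) = -51973/(-58150/1127) = -51973*(-1127/58150) = 58573571/58150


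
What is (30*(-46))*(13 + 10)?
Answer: -31740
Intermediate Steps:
(30*(-46))*(13 + 10) = -1380*23 = -31740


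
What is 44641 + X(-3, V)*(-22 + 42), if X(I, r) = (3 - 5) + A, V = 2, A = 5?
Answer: 44701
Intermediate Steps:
X(I, r) = 3 (X(I, r) = (3 - 5) + 5 = -2 + 5 = 3)
44641 + X(-3, V)*(-22 + 42) = 44641 + 3*(-22 + 42) = 44641 + 3*20 = 44641 + 60 = 44701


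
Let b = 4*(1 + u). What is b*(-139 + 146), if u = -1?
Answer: 0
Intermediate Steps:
b = 0 (b = 4*(1 - 1) = 4*0 = 0)
b*(-139 + 146) = 0*(-139 + 146) = 0*7 = 0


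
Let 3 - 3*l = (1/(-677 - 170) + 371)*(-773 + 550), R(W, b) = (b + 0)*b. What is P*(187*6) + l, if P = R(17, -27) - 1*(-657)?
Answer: 4021565941/2541 ≈ 1.5827e+6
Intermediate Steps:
R(W, b) = b² (R(W, b) = b*b = b²)
l = 70077169/2541 (l = 1 - (1/(-677 - 170) + 371)*(-773 + 550)/3 = 1 - (1/(-847) + 371)*(-223)/3 = 1 - (-1/847 + 371)*(-223)/3 = 1 - 314236*(-223)/2541 = 1 - ⅓*(-70074628/847) = 1 + 70074628/2541 = 70077169/2541 ≈ 27579.)
P = 1386 (P = (-27)² - 1*(-657) = 729 + 657 = 1386)
P*(187*6) + l = 1386*(187*6) + 70077169/2541 = 1386*1122 + 70077169/2541 = 1555092 + 70077169/2541 = 4021565941/2541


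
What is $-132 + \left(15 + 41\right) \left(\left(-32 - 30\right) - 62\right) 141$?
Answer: $-979236$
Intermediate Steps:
$-132 + \left(15 + 41\right) \left(\left(-32 - 30\right) - 62\right) 141 = -132 + 56 \left(\left(-32 - 30\right) - 62\right) 141 = -132 + 56 \left(-62 - 62\right) 141 = -132 + 56 \left(-124\right) 141 = -132 - 979104 = -979236$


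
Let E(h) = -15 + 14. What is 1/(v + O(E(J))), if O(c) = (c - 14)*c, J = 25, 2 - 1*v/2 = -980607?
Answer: 1/1961233 ≈ 5.0988e-7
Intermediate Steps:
v = 1961218 (v = 4 - 2*(-980607) = 4 + 1961214 = 1961218)
E(h) = -1
O(c) = c*(-14 + c) (O(c) = (-14 + c)*c = c*(-14 + c))
1/(v + O(E(J))) = 1/(1961218 - (-14 - 1)) = 1/(1961218 - 1*(-15)) = 1/(1961218 + 15) = 1/1961233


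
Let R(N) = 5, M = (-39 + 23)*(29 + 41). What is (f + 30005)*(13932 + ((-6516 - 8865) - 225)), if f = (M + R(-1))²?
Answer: -2131387020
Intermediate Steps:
M = -1120 (M = -16*70 = -1120)
f = 1243225 (f = (-1120 + 5)² = (-1115)² = 1243225)
(f + 30005)*(13932 + ((-6516 - 8865) - 225)) = (1243225 + 30005)*(13932 + ((-6516 - 8865) - 225)) = 1273230*(13932 + (-15381 - 225)) = 1273230*(13932 - 15606) = 1273230*(-1674) = -2131387020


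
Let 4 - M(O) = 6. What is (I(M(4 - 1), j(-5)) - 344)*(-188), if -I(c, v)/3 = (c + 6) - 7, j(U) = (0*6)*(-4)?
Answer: 62980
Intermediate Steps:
M(O) = -2 (M(O) = 4 - 1*6 = 4 - 6 = -2)
j(U) = 0 (j(U) = 0*(-4) = 0)
I(c, v) = 3 - 3*c (I(c, v) = -3*((c + 6) - 7) = -3*((6 + c) - 7) = -3*(-1 + c) = 3 - 3*c)
(I(M(4 - 1), j(-5)) - 344)*(-188) = ((3 - 3*(-2)) - 344)*(-188) = ((3 + 6) - 344)*(-188) = (9 - 344)*(-188) = -335*(-188) = 62980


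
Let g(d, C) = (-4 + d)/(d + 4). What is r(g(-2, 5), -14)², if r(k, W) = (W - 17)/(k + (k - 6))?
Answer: 961/144 ≈ 6.6736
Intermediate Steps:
g(d, C) = (-4 + d)/(4 + d)
r(k, W) = (-17 + W)/(-6 + 2*k) (r(k, W) = (-17 + W)/(k + (-6 + k)) = (-17 + W)/(-6 + 2*k))
r(g(-2, 5), -14)² = ((-17 - 14)/(2*(-3 + (-4 - 2)/(4 - 2))))² = ((½)*(-31)/(-3 - 6/2))² = ((½)*(-31)/(-3 + (½)*(-6)))² = ((½)*(-31)/(-3 - 3))² = ((½)*(-31)/(-6))² = ((½)*(-⅙)*(-31))² = (31/12)² = 961/144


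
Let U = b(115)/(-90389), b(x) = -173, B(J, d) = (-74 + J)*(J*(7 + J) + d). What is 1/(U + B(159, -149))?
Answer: 90389/201642041098 ≈ 4.4826e-7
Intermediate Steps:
B(J, d) = (-74 + J)*(d + J*(7 + J))
U = 173/90389 (U = -173/(-90389) = -173*(-1/90389) = 173/90389 ≈ 0.0019139)
1/(U + B(159, -149)) = 1/(173/90389 + (159³ - 518*159 - 74*(-149) - 67*159² + 159*(-149))) = 1/(173/90389 + (4019679 - 82362 + 11026 - 67*25281 - 23691)) = 1/(173/90389 + (4019679 - 82362 + 11026 - 1693827 - 23691)) = 1/(173/90389 + 2230825) = 1/(201642041098/90389) = 90389/201642041098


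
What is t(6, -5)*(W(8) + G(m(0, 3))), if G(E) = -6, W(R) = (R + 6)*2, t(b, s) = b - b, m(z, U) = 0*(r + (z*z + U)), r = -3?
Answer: 0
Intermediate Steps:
m(z, U) = 0 (m(z, U) = 0*(-3 + (z*z + U)) = 0*(-3 + (z² + U)) = 0*(-3 + (U + z²)) = 0*(-3 + U + z²) = 0)
t(b, s) = 0
W(R) = 12 + 2*R (W(R) = (6 + R)*2 = 12 + 2*R)
t(6, -5)*(W(8) + G(m(0, 3))) = 0*((12 + 2*8) - 6) = 0*((12 + 16) - 6) = 0*(28 - 6) = 0*22 = 0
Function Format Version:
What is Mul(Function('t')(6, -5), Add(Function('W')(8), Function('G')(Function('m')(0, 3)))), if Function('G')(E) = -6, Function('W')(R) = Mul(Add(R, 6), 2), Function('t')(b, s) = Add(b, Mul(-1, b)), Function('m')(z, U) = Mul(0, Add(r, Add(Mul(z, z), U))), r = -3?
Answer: 0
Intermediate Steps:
Function('m')(z, U) = 0 (Function('m')(z, U) = Mul(0, Add(-3, Add(Mul(z, z), U))) = Mul(0, Add(-3, Add(Pow(z, 2), U))) = Mul(0, Add(-3, Add(U, Pow(z, 2)))) = Mul(0, Add(-3, U, Pow(z, 2))) = 0)
Function('t')(b, s) = 0
Function('W')(R) = Add(12, Mul(2, R)) (Function('W')(R) = Mul(Add(6, R), 2) = Add(12, Mul(2, R)))
Mul(Function('t')(6, -5), Add(Function('W')(8), Function('G')(Function('m')(0, 3)))) = Mul(0, Add(Add(12, Mul(2, 8)), -6)) = Mul(0, Add(Add(12, 16), -6)) = Mul(0, Add(28, -6)) = Mul(0, 22) = 0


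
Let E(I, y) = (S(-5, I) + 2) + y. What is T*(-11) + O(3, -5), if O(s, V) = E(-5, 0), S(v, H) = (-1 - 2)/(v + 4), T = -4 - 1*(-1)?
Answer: 38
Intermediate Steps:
T = -3 (T = -4 + 1 = -3)
S(v, H) = -3/(4 + v)
E(I, y) = 5 + y (E(I, y) = (-3/(4 - 5) + 2) + y = (-3/(-1) + 2) + y = (-3*(-1) + 2) + y = (3 + 2) + y = 5 + y)
O(s, V) = 5 (O(s, V) = 5 + 0 = 5)
T*(-11) + O(3, -5) = -3*(-11) + 5 = 33 + 5 = 38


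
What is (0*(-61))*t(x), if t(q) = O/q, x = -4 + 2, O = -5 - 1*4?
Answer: 0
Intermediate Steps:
O = -9 (O = -5 - 4 = -9)
x = -2
t(q) = -9/q
(0*(-61))*t(x) = (0*(-61))*(-9/(-2)) = 0*(-9*(-½)) = 0*(9/2) = 0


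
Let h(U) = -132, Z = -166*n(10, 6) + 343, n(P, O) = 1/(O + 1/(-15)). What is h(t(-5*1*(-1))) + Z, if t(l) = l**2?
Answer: 16289/89 ≈ 183.02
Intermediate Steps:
n(P, O) = 1/(-1/15 + O) (n(P, O) = 1/(O - 1/15) = 1/(-1/15 + O))
Z = 28037/89 (Z = -2490/(-1 + 15*6) + 343 = -2490/(-1 + 90) + 343 = -2490/89 + 343 = 28037/89 ≈ 315.02)
h(t(-5*1*(-1))) + Z = -132 + 28037/89 = 16289/89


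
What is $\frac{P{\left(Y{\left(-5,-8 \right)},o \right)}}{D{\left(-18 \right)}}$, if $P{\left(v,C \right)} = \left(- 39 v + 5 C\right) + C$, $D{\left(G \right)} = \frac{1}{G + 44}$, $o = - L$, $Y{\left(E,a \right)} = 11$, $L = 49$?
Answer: $-18798$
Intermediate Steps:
$o = -49$ ($o = \left(-1\right) 49 = -49$)
$D{\left(G \right)} = \frac{1}{44 + G}$
$P{\left(v,C \right)} = - 39 v + 6 C$
$\frac{P{\left(Y{\left(-5,-8 \right)},o \right)}}{D{\left(-18 \right)}} = \frac{\left(-39\right) 11 + 6 \left(-49\right)}{\frac{1}{44 - 18}} = \frac{-429 - 294}{\frac{1}{26}} = - 723 \frac{1}{\frac{1}{26}} = \left(-723\right) 26 = -18798$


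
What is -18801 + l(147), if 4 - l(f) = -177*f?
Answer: 7222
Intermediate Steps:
l(f) = 4 + 177*f (l(f) = 4 - (-177)*f = 4 + 177*f)
-18801 + l(147) = -18801 + (4 + 177*147) = -18801 + (4 + 26019) = -18801 + 26023 = 7222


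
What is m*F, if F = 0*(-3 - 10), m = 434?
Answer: 0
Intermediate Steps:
F = 0 (F = 0*(-13) = 0)
m*F = 434*0 = 0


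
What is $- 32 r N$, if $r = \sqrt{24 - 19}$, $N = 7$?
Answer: $- 224 \sqrt{5} \approx -500.88$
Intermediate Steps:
$r = \sqrt{5} \approx 2.2361$
$- 32 r N = - 32 \sqrt{5} \cdot 7 = - 224 \sqrt{5}$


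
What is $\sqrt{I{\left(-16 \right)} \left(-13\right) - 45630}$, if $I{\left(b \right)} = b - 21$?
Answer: $i \sqrt{45149} \approx 212.48 i$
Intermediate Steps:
$I{\left(b \right)} = -21 + b$ ($I{\left(b \right)} = b - 21 = -21 + b$)
$\sqrt{I{\left(-16 \right)} \left(-13\right) - 45630} = \sqrt{\left(-21 - 16\right) \left(-13\right) - 45630} = \sqrt{\left(-37\right) \left(-13\right) - 45630} = \sqrt{481 - 45630} = \sqrt{-45149} = i \sqrt{45149}$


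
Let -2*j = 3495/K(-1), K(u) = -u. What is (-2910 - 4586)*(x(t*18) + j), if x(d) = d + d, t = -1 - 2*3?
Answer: 14988252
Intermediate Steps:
t = -7 (t = -1 - 6 = -7)
j = -3495/2 (j = -3495/(2*((-1*(-1)))) = -3495/(2*1) = -3495/2 ≈ -1747.5)
x(d) = 2*d
(-2910 - 4586)*(x(t*18) + j) = (-2910 - 4586)*(2*(-7*18) - 3495/2) = -7496*(2*(-126) - 3495/2) = -7496*(-252 - 3495/2) = -7496*(-3999/2) = 14988252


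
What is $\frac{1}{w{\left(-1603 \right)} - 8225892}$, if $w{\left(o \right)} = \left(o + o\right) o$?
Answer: $- \frac{1}{3086674} \approx -3.2397 \cdot 10^{-7}$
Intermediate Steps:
$w{\left(o \right)} = 2 o^{2}$ ($w{\left(o \right)} = 2 o o = 2 o^{2}$)
$\frac{1}{w{\left(-1603 \right)} - 8225892} = \frac{1}{2 \left(-1603\right)^{2} - 8225892} = \frac{1}{2 \cdot 2569609 - 8225892} = \frac{1}{5139218 - 8225892} = \frac{1}{-3086674} = - \frac{1}{3086674}$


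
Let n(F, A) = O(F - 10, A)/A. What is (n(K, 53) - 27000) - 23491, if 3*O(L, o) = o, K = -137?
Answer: -151472/3 ≈ -50491.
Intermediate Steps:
O(L, o) = o/3
n(F, A) = 1/3 (n(F, A) = (A/3)/A = 1/3)
(n(K, 53) - 27000) - 23491 = (1/3 - 27000) - 23491 = -80999/3 - 23491 = -151472/3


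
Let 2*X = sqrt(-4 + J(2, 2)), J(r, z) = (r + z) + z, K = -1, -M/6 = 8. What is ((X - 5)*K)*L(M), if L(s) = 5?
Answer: 25 - 5*sqrt(2)/2 ≈ 21.464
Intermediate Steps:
M = -48 (M = -6*8 = -48)
J(r, z) = r + 2*z
X = sqrt(2)/2 (X = sqrt(-4 + (2 + 2*2))/2 = sqrt(-4 + (2 + 4))/2 = sqrt(-4 + 6)/2 = sqrt(2)/2 ≈ 0.70711)
((X - 5)*K)*L(M) = ((sqrt(2)/2 - 5)*(-1))*5 = ((-5 + sqrt(2)/2)*(-1))*5 = (5 - sqrt(2)/2)*5 = 25 - 5*sqrt(2)/2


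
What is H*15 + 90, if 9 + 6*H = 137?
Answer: 410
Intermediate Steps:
H = 64/3 (H = -3/2 + (⅙)*137 = -3/2 + 137/6 = 64/3 ≈ 21.333)
H*15 + 90 = (64/3)*15 + 90 = 320 + 90 = 410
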